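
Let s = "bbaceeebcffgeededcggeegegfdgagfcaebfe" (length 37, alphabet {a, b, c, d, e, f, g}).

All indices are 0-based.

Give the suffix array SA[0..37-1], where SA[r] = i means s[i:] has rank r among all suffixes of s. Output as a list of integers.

[2, 32, 28, 1, 0, 7, 34, 31, 3, 8, 17, 16, 14, 26, 36, 6, 33, 15, 13, 5, 12, 4, 20, 21, 23, 30, 25, 35, 9, 10, 27, 11, 19, 22, 29, 24, 18]

sorted suffixes:
  #0 SA[0]=2  'aceeebcffgeededcggeegegfdgagfcaebfe'
  #1 SA[1]=32  'aebfe'
  #2 SA[2]=28  'agfcaebfe'
  #3 SA[3]=1  'baceeebcffgeededcggeegegfdgagfcaebfe'
  #4 SA[4]=0  'bbaceeebcffgeededcggeegegfdgagfcaebfe'
  #5 SA[5]=7  'bcffgeededcggeegegfdgagfcaebfe'
  #6 SA[6]=34  'bfe'
  #7 SA[7]=31  'caebfe'
  #8 SA[8]=3  'ceeebcffgeededcggeegegfdgagfcaebfe'
  #9 SA[9]=8  'cffgeededcggeegegfdgagfcaebfe'
  #10 SA[10]=17  'cggeegegfdgagfcaebfe'
  #11 SA[11]=16  'dcggeegegfdgagfcaebfe'
  #12 SA[12]=14  'dedcggeegegfdgagfcaebfe'
  #13 SA[13]=26  'dgagfcaebfe'
  #14 SA[14]=36  'e'
  #15 SA[15]=6  'ebcffgeededcggeegegfdgagfcaebfe'
  #16 SA[16]=33  'ebfe'
  #17 SA[17]=15  'edcggeegegfdgagfcaebfe'
  #18 SA[18]=13  'ededcggeegegfdgagfcaebfe'
  #19 SA[19]=5  'eebcffgeededcggeegegfdgagfcaebfe'
  #20 SA[20]=12  'eededcggeegegfdgagfcaebfe'
  #21 SA[21]=4  'eeebcffgeededcggeegegfdgagfcaebfe'
  #22 SA[22]=20  'eegegfdgagfcaebfe'
  #23 SA[23]=21  'egegfdgagfcaebfe'
  #24 SA[24]=23  'egfdgagfcaebfe'
  #25 SA[25]=30  'fcaebfe'
  #26 SA[26]=25  'fdgagfcaebfe'
  #27 SA[27]=35  'fe'
  #28 SA[28]=9  'ffgeededcggeegegfdgagfcaebfe'
  #29 SA[29]=10  'fgeededcggeegegfdgagfcaebfe'
  #30 SA[30]=27  'gagfcaebfe'
  #31 SA[31]=11  'geededcggeegegfdgagfcaebfe'
  #32 SA[32]=19  'geegegfdgagfcaebfe'
  #33 SA[33]=22  'gegfdgagfcaebfe'
  #34 SA[34]=29  'gfcaebfe'
  #35 SA[35]=24  'gfdgagfcaebfe'
  #36 SA[36]=18  'ggeegegfdgagfcaebfe'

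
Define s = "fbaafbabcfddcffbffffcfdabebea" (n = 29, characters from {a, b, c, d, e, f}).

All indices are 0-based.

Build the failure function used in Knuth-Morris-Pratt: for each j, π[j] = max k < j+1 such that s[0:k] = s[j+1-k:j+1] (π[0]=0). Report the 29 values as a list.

[0, 0, 0, 0, 1, 2, 3, 0, 0, 1, 0, 0, 0, 1, 1, 2, 1, 1, 1, 1, 0, 1, 0, 0, 0, 0, 0, 0, 0]

π[0] = 0
j=1 s[j]='b': π[1]=0 (border '')
j=2 s[j]='a': π[2]=0 (border '')
j=3 s[j]='a': π[3]=0 (border '')
j=4 s[j]='f': π[4]=1 (border 'f')
j=5 s[j]='b': π[5]=2 (border 'fb')
j=6 s[j]='a': π[6]=3 (border 'fba')
j=7 s[j]='b': k: 3→0; π[7]=0 (border '')
j=8 s[j]='c': π[8]=0 (border '')
j=9 s[j]='f': π[9]=1 (border 'f')
j=10 s[j]='d': k: 1→0; π[10]=0 (border '')
j=11 s[j]='d': π[11]=0 (border '')
j=12 s[j]='c': π[12]=0 (border '')
j=13 s[j]='f': π[13]=1 (border 'f')
j=14 s[j]='f': k: 1→0; π[14]=1 (border 'f')
j=15 s[j]='b': π[15]=2 (border 'fb')
j=16 s[j]='f': k: 2→0; π[16]=1 (border 'f')
j=17 s[j]='f': k: 1→0; π[17]=1 (border 'f')
j=18 s[j]='f': k: 1→0; π[18]=1 (border 'f')
j=19 s[j]='f': k: 1→0; π[19]=1 (border 'f')
j=20 s[j]='c': k: 1→0; π[20]=0 (border '')
j=21 s[j]='f': π[21]=1 (border 'f')
j=22 s[j]='d': k: 1→0; π[22]=0 (border '')
j=23 s[j]='a': π[23]=0 (border '')
j=24 s[j]='b': π[24]=0 (border '')
j=25 s[j]='e': π[25]=0 (border '')
j=26 s[j]='b': π[26]=0 (border '')
j=27 s[j]='e': π[27]=0 (border '')
j=28 s[j]='a': π[28]=0 (border '')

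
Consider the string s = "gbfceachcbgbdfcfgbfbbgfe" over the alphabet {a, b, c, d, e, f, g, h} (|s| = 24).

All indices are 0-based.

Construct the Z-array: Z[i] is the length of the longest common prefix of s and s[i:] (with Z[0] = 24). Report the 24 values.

[24, 0, 0, 0, 0, 0, 0, 0, 0, 0, 2, 0, 0, 0, 0, 0, 3, 0, 0, 0, 0, 1, 0, 0]

Z[0]=24
i=1: i≥r, start 0; Z[1]=0
i=2: i≥r, start 0; Z[2]=0
i=3: i≥r, start 0; Z[3]=0
i=4: i≥r, start 0; Z[4]=0
i=5: i≥r, start 0; Z[5]=0
i=6: i≥r, start 0; Z[6]=0
i=7: i≥r, start 0; Z[7]=0
i=8: i≥r, start 0; Z[8]=0
i=9: i≥r, start 0; Z[9]=0
i=10: i≥r, start 0; Z[10]=2 scan→box=[10,12)
i=11: min(r-i=1, Z[1]=0)=0; Z[11]=0
i=12: i≥r, start 0; Z[12]=0
i=13: i≥r, start 0; Z[13]=0
i=14: i≥r, start 0; Z[14]=0
i=15: i≥r, start 0; Z[15]=0
i=16: i≥r, start 0; Z[16]=3 scan→box=[16,19)
i=17: min(r-i=2, Z[1]=0)=0; Z[17]=0
i=18: min(r-i=1, Z[2]=0)=0; Z[18]=0
i=19: i≥r, start 0; Z[19]=0
i=20: i≥r, start 0; Z[20]=0
i=21: i≥r, start 0; Z[21]=1 scan→box=[21,22)
i=22: i≥r, start 0; Z[22]=0
i=23: i≥r, start 0; Z[23]=0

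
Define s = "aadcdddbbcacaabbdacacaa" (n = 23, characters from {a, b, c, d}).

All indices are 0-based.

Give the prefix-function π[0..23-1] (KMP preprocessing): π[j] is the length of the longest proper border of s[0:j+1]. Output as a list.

[0, 1, 0, 0, 0, 0, 0, 0, 0, 0, 1, 0, 1, 2, 0, 0, 0, 1, 0, 1, 0, 1, 2]

π[0] = 0
j=1 s[j]='a': π[1]=1 (border 'a')
j=2 s[j]='d': k: 1→0; π[2]=0 (border '')
j=3 s[j]='c': π[3]=0 (border '')
j=4 s[j]='d': π[4]=0 (border '')
j=5 s[j]='d': π[5]=0 (border '')
j=6 s[j]='d': π[6]=0 (border '')
j=7 s[j]='b': π[7]=0 (border '')
j=8 s[j]='b': π[8]=0 (border '')
j=9 s[j]='c': π[9]=0 (border '')
j=10 s[j]='a': π[10]=1 (border 'a')
j=11 s[j]='c': k: 1→0; π[11]=0 (border '')
j=12 s[j]='a': π[12]=1 (border 'a')
j=13 s[j]='a': π[13]=2 (border 'aa')
j=14 s[j]='b': k: 2→1→0; π[14]=0 (border '')
j=15 s[j]='b': π[15]=0 (border '')
j=16 s[j]='d': π[16]=0 (border '')
j=17 s[j]='a': π[17]=1 (border 'a')
j=18 s[j]='c': k: 1→0; π[18]=0 (border '')
j=19 s[j]='a': π[19]=1 (border 'a')
j=20 s[j]='c': k: 1→0; π[20]=0 (border '')
j=21 s[j]='a': π[21]=1 (border 'a')
j=22 s[j]='a': π[22]=2 (border 'aa')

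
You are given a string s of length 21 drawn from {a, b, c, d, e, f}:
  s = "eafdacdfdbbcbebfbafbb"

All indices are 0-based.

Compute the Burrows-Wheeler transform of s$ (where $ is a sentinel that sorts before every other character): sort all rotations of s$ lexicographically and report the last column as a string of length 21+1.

rank  rotation                last
    0  $eafdacdfdbbcbebfbafbb  b
    1  acdfdbbcbebfbafbb$eafd  d
    2  afbb$eafdacdfdbbcbebfb  b
    3  afdacdfdbbcbebfbafbb$e  e
    4  b$eafdacdfdbbcbebfbafb  b
    5  bafbb$eafdacdfdbbcbebf  f
    6  bb$eafdacdfdbbcbebfbaf  f
    7  bbcbebfbafbb$eafdacdfd  d
    8  bcbebfbafbb$eafdacdfdb  b
    9  bebfbafbb$eafdacdfdbbc  c
   10  bfbafbb$eafdacdfdbbcbe  e
   11  cbebfbafbb$eafdacdfdbb  b
   12  cdfdbbcbebfbafbb$eafda  a
   13  dacdfdbbcbebfbafbb$eaf  f
   14  dbbcbebfbafbb$eafdacdf  f
   15  dfdbbcbebfbafbb$eafdac  c
   16  eafdacdfdbbcbebfbafbb$  $
   17  ebfbafbb$eafdacdfdbbcb  b
   18  fbafbb$eafdacdfdbbcbeb  b
   19  fbb$eafdacdfdbbcbebfba  a
   20  fdacdfdbbcbebfbafbb$ea  a
   21  fdbbcbebfbafbb$eafdacd  d

bdbebffdbcebaffc$bbaad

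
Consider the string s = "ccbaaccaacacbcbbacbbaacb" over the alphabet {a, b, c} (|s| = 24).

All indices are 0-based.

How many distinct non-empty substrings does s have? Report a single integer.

255

rank | idx | suffix
   0 |   7 | aacacbcbbacbbaacb
   1 |  20 | aacb
   2 |   3 | aaccaacacbcbbacbbaacb
   3 |   8 | acacbcbbacbbaacb
   4 |  21 | acb
   5 |  16 | acbbaacb
   6 |  10 | acbcbbacbbaacb
   7 |   4 | accaacacbcbbacbbaacb
   8 |  23 | b
   9 |  19 | baacb
  10 |   2 | baaccaacacbcbbacbbaacb
  11 |  15 | bacbbaacb
  12 |  18 | bbaacb
  13 |  14 | bbacbbaacb
  14 |  12 | bcbbacbbaacb
  15 |   6 | caacacbcbbacbbaacb
  16 |   9 | cacbcbbacbbaacb
  17 |  22 | cb
  18 |   1 | cbaaccaacacbcbbacbbaacb
  19 |  17 | cbbaacb
  20 |  13 | cbbacbbaacb
  21 |  11 | cbcbbacbbaacb
  22 |   5 | ccaacacbcbbacbbaacb
  23 |   0 | ccbaaccaacacbcbbacbbaacb

SA = [7, 20, 3, 8, 21, 16, 10, 4, 23, 19, 2, 15, 18, 14, 12, 6, 9, 22, 1, 17, 13, 11, 5, 0]
i: (SA[i-1],SA[i]) lcp shared
  1: (7,20) 3 'aac'
  2: (20,3) 3 'aac'
  3: (3,8) 1 'a'
  4: (8,21) 2 'ac'
  5: (21,16) 3 'acb'
  6: (16,10) 3 'acb'
  7: (10,4) 2 'ac'
  8: (4,23) 0 ''
  9: (23,19) 1 'b'
  10: (19,2) 4 'baac'
  11: (2,15) 2 'ba'
  12: (15,18) 1 'b'
  13: (18,14) 3 'bba'
  14: (14,12) 1 'b'
  15: (12,6) 0 ''
  16: (6,9) 2 'ca'
  17: (9,22) 1 'c'
  18: (22,1) 2 'cb'
  19: (1,17) 2 'cb'
  20: (17,13) 4 'cbba'
  21: (13,11) 2 'cb'
  22: (11,5) 1 'c'
  23: (5,0) 2 'cc'

n(n+1)/2 = 24·25/2 = 300
Σ LCP = 0 + 3 + 3 + 1 + 2 + 3 + 3 + 2 + 0 + 1 + 4 + 2 + 1 + 3 + 1 + 0 + 2 + 1 + 2 + 2 + 4 + 2 + 1 + 2 = 45
distinct = 300 − 45 = 255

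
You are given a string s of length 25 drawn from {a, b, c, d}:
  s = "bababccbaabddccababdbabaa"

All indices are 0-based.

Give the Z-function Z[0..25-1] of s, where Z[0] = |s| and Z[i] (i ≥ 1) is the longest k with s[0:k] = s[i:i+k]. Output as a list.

Z[0]=25
i=1: outside box; Z[1]=0
i=2: outside box; Z[2]=3 grow→box=[2,5)
i=3: min(r-i=2, Z[1]=0)=0; Z[3]=0
i=4: min(r-i=1, Z[2]=3)=1; Z[4]=1
i=5: outside box; Z[5]=0
i=6: outside box; Z[6]=0
i=7: outside box; Z[7]=2 grow→box=[7,9)
i=8: min(r-i=1, Z[1]=0)=0; Z[8]=0
i=9: outside box; Z[9]=0
i=10: outside box; Z[10]=1 grow→box=[10,11)
i=11: outside box; Z[11]=0
i=12: outside box; Z[12]=0
i=13: outside box; Z[13]=0
i=14: outside box; Z[14]=0
i=15: outside box; Z[15]=0
i=16: outside box; Z[16]=3 grow→box=[16,19)
i=17: min(r-i=2, Z[1]=0)=0; Z[17]=0
i=18: min(r-i=1, Z[2]=3)=1; Z[18]=1
i=19: outside box; Z[19]=0
i=20: outside box; Z[20]=4 grow→box=[20,24)
i=21: min(r-i=3, Z[1]=0)=0; Z[21]=0
i=22: min(r-i=2, Z[2]=3)=2; Z[22]=2
i=23: min(r-i=1, Z[3]=0)=0; Z[23]=0
i=24: outside box; Z[24]=0

[25, 0, 3, 0, 1, 0, 0, 2, 0, 0, 1, 0, 0, 0, 0, 0, 3, 0, 1, 0, 4, 0, 2, 0, 0]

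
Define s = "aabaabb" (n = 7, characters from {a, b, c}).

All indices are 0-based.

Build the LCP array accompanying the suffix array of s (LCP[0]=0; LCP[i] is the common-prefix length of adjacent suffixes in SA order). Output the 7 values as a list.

[0, 3, 1, 2, 0, 1, 1]

sorted suffixes:
  #0 SA[0]=0  'aabaabb'
  #1 SA[1]=3  'aabb'
  #2 SA[2]=1  'abaabb'
  #3 SA[3]=4  'abb'
  #4 SA[4]=6  'b'
  #5 SA[5]=2  'baabb'
  #6 SA[6]=5  'bb'

SA = [0, 3, 1, 4, 6, 2, 5]
[i] adj suffixes → lcp
  [1] 0/3 → 3 ('aab')
  [2] 3/1 → 1 ('a')
  [3] 1/4 → 2 ('ab')
  [4] 4/6 → 0 ('')
  [5] 6/2 → 1 ('b')
  [6] 2/5 → 1 ('b')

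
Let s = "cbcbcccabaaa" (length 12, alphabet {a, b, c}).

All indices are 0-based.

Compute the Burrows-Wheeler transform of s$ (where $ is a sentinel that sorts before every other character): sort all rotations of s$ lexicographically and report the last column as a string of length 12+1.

rank  rotation       last
    0  $cbcbcccabaaa  a
    1  a$cbcbcccabaa  a
    2  aa$cbcbcccaba  a
    3  aaa$cbcbcccab  b
    4  abaaa$cbcbccc  c
    5  baaa$cbcbccca  a
    6  bcbcccabaaa$c  c
    7  bcccabaaa$cbc  c
    8  cabaaa$cbcbcc  c
    9  cbcbcccabaaa$  $
   10  cbcccabaaa$cb  b
   11  ccabaaa$cbcbc  c
   12  cccabaaa$cbcb  b

aaabcaccc$bcb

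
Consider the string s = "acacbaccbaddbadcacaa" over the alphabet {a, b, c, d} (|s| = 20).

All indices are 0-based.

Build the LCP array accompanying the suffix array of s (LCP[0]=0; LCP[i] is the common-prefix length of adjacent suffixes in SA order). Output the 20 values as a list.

[0, 1, 1, 3, 2, 2, 1, 2, 0, 2, 3, 0, 2, 3, 1, 3, 1, 0, 1, 1]

sorted suffixes:
  #0 SA[0]=19  'a'
  #1 SA[1]=18  'aa'
  #2 SA[2]=16  'acaa'
  #3 SA[3]=0  'acacbaccbaddbadcacaa'
  #4 SA[4]=2  'acbaccbaddbadcacaa'
  #5 SA[5]=5  'accbaddbadcacaa'
  #6 SA[6]=13  'adcacaa'
  #7 SA[7]=9  'addbadcacaa'
  #8 SA[8]=4  'baccbaddbadcacaa'
  #9 SA[9]=12  'badcacaa'
  #10 SA[10]=8  'baddbadcacaa'
  #11 SA[11]=17  'caa'
  #12 SA[12]=15  'cacaa'
  #13 SA[13]=1  'cacbaccbaddbadcacaa'
  #14 SA[14]=3  'cbaccbaddbadcacaa'
  #15 SA[15]=7  'cbaddbadcacaa'
  #16 SA[16]=6  'ccbaddbadcacaa'
  #17 SA[17]=11  'dbadcacaa'
  #18 SA[18]=14  'dcacaa'
  #19 SA[19]=10  'ddbadcacaa'

SA = [19, 18, 16, 0, 2, 5, 13, 9, 4, 12, 8, 17, 15, 1, 3, 7, 6, 11, 14, 10]
rank  pair      lcp
   1  s[19:],s[18:]  1  'a'
   2  s[18:],s[16:]  1  'a'
   3  s[16:],s[0:]  3  'aca'
   4  s[0:],s[2:]  2  'ac'
   5  s[2:],s[5:]  2  'ac'
   6  s[5:],s[13:]  1  'a'
   7  s[13:],s[9:]  2  'ad'
   8  s[9:],s[4:]  0  ''
   9  s[4:],s[12:]  2  'ba'
  10  s[12:],s[8:]  3  'bad'
  11  s[8:],s[17:]  0  ''
  12  s[17:],s[15:]  2  'ca'
  13  s[15:],s[1:]  3  'cac'
  14  s[1:],s[3:]  1  'c'
  15  s[3:],s[7:]  3  'cba'
  16  s[7:],s[6:]  1  'c'
  17  s[6:],s[11:]  0  ''
  18  s[11:],s[14:]  1  'd'
  19  s[14:],s[10:]  1  'd'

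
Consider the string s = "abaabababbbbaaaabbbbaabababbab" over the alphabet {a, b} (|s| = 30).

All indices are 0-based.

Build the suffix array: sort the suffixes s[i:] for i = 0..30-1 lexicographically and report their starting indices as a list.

sorted suffixes:
  #0 SA[0]=12  'aaaabbbbaabababbab'
  #1 SA[1]=13  'aaabbbbaabababbab'
  #2 SA[2]=20  'aabababbab'
  #3 SA[3]=2  'aabababbbbaaaabbbbaabababbab'
  #4 SA[4]=14  'aabbbbaabababbab'
  #5 SA[5]=28  'ab'
  #6 SA[6]=0  'abaabababbbbaaaabbbbaabababbab'
  #7 SA[7]=21  'abababbab'
  #8 SA[8]=3  'abababbbbaaaabbbbaabababbab'
  #9 SA[9]=23  'ababbab'
  #10 SA[10]=5  'ababbbbaaaabbbbaabababbab'
  #11 SA[11]=25  'abbab'
  #12 SA[12]=7  'abbbbaaaabbbbaabababbab'
  #13 SA[13]=15  'abbbbaabababbab'
  #14 SA[14]=29  'b'
  #15 SA[15]=11  'baaaabbbbaabababbab'
  #16 SA[16]=19  'baabababbab'
  #17 SA[17]=1  'baabababbbbaaaabbbbaabababbab'
  #18 SA[18]=27  'bab'
  #19 SA[19]=22  'bababbab'
  #20 SA[20]=4  'bababbbbaaaabbbbaabababbab'
  #21 SA[21]=24  'babbab'
  #22 SA[22]=6  'babbbbaaaabbbbaabababbab'
  #23 SA[23]=10  'bbaaaabbbbaabababbab'
  #24 SA[24]=18  'bbaabababbab'
  #25 SA[25]=26  'bbab'
  #26 SA[26]=9  'bbbaaaabbbbaabababbab'
  #27 SA[27]=17  'bbbaabababbab'
  #28 SA[28]=8  'bbbbaaaabbbbaabababbab'
  #29 SA[29]=16  'bbbbaabababbab'

[12, 13, 20, 2, 14, 28, 0, 21, 3, 23, 5, 25, 7, 15, 29, 11, 19, 1, 27, 22, 4, 24, 6, 10, 18, 26, 9, 17, 8, 16]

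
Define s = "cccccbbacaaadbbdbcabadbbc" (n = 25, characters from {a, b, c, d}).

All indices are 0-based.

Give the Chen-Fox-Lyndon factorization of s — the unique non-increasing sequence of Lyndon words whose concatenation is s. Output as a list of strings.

emit factor 1: 'c' (i=0, period=1)
emit factor 2: 'c' (i=1, period=1)
emit factor 3: 'c' (i=2, period=1)
emit factor 4: 'c' (i=3, period=1)
emit factor 5: 'c' (i=4, period=1)
emit factor 6: 'b' (i=5, period=1)
emit factor 7: 'b' (i=6, period=1)
emit factor 8: 'ac' (i=7, period=2)
emit factor 9: 'aaadbbdbcabadbbc' (i=9, period=16)

["c", "c", "c", "c", "c", "b", "b", "ac", "aaadbbdbcabadbbc"]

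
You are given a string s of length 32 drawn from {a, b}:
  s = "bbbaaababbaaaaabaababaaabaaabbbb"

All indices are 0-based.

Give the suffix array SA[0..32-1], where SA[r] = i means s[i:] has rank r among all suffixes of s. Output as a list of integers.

[10, 11, 21, 12, 3, 25, 22, 13, 16, 4, 26, 19, 23, 14, 17, 5, 7, 27, 31, 9, 20, 2, 24, 15, 18, 6, 30, 8, 1, 29, 0, 28]

sorted suffixes:
  #0 SA[0]=10  'aaaaabaababaaabaaabbbb'
  #1 SA[1]=11  'aaaabaababaaabaaabbbb'
  #2 SA[2]=21  'aaabaaabbbb'
  #3 SA[3]=12  'aaabaababaaabaaabbbb'
  #4 SA[4]=3  'aaababbaaaaabaababaaabaaabbbb'
  #5 SA[5]=25  'aaabbbb'
  #6 SA[6]=22  'aabaaabbbb'
  #7 SA[7]=13  'aabaababaaabaaabbbb'
  #8 SA[8]=16  'aababaaabaaabbbb'
  #9 SA[9]=4  'aababbaaaaabaababaaabaaabbbb'
  #10 SA[10]=26  'aabbbb'
  #11 SA[11]=19  'abaaabaaabbbb'
  #12 SA[12]=23  'abaaabbbb'
  #13 SA[13]=14  'abaababaaabaaabbbb'
  #14 SA[14]=17  'ababaaabaaabbbb'
  #15 SA[15]=5  'ababbaaaaabaababaaabaaabbbb'
  #16 SA[16]=7  'abbaaaaabaababaaabaaabbbb'
  #17 SA[17]=27  'abbbb'
  #18 SA[18]=31  'b'
  #19 SA[19]=9  'baaaaabaababaaabaaabbbb'
  #20 SA[20]=20  'baaabaaabbbb'
  #21 SA[21]=2  'baaababbaaaaabaababaaabaaabbbb'
  #22 SA[22]=24  'baaabbbb'
  #23 SA[23]=15  'baababaaabaaabbbb'
  #24 SA[24]=18  'babaaabaaabbbb'
  #25 SA[25]=6  'babbaaaaabaababaaabaaabbbb'
  #26 SA[26]=30  'bb'
  #27 SA[27]=8  'bbaaaaabaababaaabaaabbbb'
  #28 SA[28]=1  'bbaaababbaaaaabaababaaabaaabbbb'
  #29 SA[29]=29  'bbb'
  #30 SA[30]=0  'bbbaaababbaaaaabaababaaabaaabbbb'
  #31 SA[31]=28  'bbbb'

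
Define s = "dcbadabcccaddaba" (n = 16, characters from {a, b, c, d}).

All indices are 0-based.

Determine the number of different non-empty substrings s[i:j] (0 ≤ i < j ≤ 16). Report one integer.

sorted suffixes:
  #0 SA[0]=15  'a'
  #1 SA[1]=13  'aba'
  #2 SA[2]=5  'abcccaddaba'
  #3 SA[3]=3  'adabcccaddaba'
  #4 SA[4]=10  'addaba'
  #5 SA[5]=14  'ba'
  #6 SA[6]=2  'badabcccaddaba'
  #7 SA[7]=6  'bcccaddaba'
  #8 SA[8]=9  'caddaba'
  #9 SA[9]=1  'cbadabcccaddaba'
  #10 SA[10]=8  'ccaddaba'
  #11 SA[11]=7  'cccaddaba'
  #12 SA[12]=12  'daba'
  #13 SA[13]=4  'dabcccaddaba'
  #14 SA[14]=0  'dcbadabcccaddaba'
  #15 SA[15]=11  'ddaba'

SA = [15, 13, 5, 3, 10, 14, 2, 6, 9, 1, 8, 7, 12, 4, 0, 11]
i: (SA[i-1],SA[i]) lcp shared
  1: (15,13) 1 'a'
  2: (13,5) 2 'ab'
  3: (5,3) 1 'a'
  4: (3,10) 2 'ad'
  5: (10,14) 0 ''
  6: (14,2) 2 'ba'
  7: (2,6) 1 'b'
  8: (6,9) 0 ''
  9: (9,1) 1 'c'
  10: (1,8) 1 'c'
  11: (8,7) 2 'cc'
  12: (7,12) 0 ''
  13: (12,4) 3 'dab'
  14: (4,0) 1 'd'
  15: (0,11) 1 'd'

n(n+1)/2 = 16·17/2 = 136
Σ LCP = 0 + 1 + 2 + 1 + 2 + 0 + 2 + 1 + 0 + 1 + 1 + 2 + 0 + 3 + 1 + 1 = 18
distinct = 136 − 18 = 118

118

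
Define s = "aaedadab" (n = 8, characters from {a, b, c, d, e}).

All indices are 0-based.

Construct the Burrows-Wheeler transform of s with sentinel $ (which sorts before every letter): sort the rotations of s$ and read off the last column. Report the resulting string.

rank  rotation   last
    0  $aaedadab  b
    1  aaedadab$  $
    2  ab$aaedad  d
    3  adab$aaed  d
    4  aedadab$a  a
    5  b$aaedada  a
    6  dab$aaeda  a
    7  dadab$aae  e
    8  edadab$aa  a

b$ddaaaea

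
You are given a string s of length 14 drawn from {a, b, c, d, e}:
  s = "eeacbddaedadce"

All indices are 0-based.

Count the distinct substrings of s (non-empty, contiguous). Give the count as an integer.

95

rank→(start, suffix):
  0 → (2, 'acbddaedadce')
  1 → (10, 'adce')
  2 → (7, 'aedadce')
  3 → (4, 'bddaedadce')
  4 → (3, 'cbddaedadce')
  5 → (12, 'ce')
  6 → (9, 'dadce')
  7 → (6, 'daedadce')
  8 → (11, 'dce')
  9 → (5, 'ddaedadce')
  10 → (13, 'e')
  11 → (1, 'eacbddaedadce')
  12 → (8, 'edadce')
  13 → (0, 'eeacbddaedadce')

SA = [2, 10, 7, 4, 3, 12, 9, 6, 11, 5, 13, 1, 8, 0]
[i] adj suffixes → lcp
  [1] 2/10 → 1 ('a')
  [2] 10/7 → 1 ('a')
  [3] 7/4 → 0 ('')
  [4] 4/3 → 0 ('')
  [5] 3/12 → 1 ('c')
  [6] 12/9 → 0 ('')
  [7] 9/6 → 2 ('da')
  [8] 6/11 → 1 ('d')
  [9] 11/5 → 1 ('d')
  [10] 5/13 → 0 ('')
  [11] 13/1 → 1 ('e')
  [12] 1/8 → 1 ('e')
  [13] 8/0 → 1 ('e')

n(n+1)/2 = 14·15/2 = 105
Σ LCP = 0 + 1 + 1 + 0 + 0 + 1 + 0 + 2 + 1 + 1 + 0 + 1 + 1 + 1 = 10
distinct = 105 − 10 = 95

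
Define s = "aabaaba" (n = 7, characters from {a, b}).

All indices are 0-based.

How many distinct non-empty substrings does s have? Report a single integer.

17

rank | idx | suffix
   0 |   6 | a
   1 |   3 | aaba
   2 |   0 | aabaaba
   3 |   4 | aba
   4 |   1 | abaaba
   5 |   5 | ba
   6 |   2 | baaba

SA = [6, 3, 0, 4, 1, 5, 2]
i: (SA[i-1],SA[i]) lcp shared
  1: (6,3) 1 'a'
  2: (3,0) 4 'aaba'
  3: (0,4) 1 'a'
  4: (4,1) 3 'aba'
  5: (1,5) 0 ''
  6: (5,2) 2 'ba'

n(n+1)/2 = 7·8/2 = 28
Σ LCP = 0 + 1 + 4 + 1 + 3 + 0 + 2 = 11
distinct = 28 − 11 = 17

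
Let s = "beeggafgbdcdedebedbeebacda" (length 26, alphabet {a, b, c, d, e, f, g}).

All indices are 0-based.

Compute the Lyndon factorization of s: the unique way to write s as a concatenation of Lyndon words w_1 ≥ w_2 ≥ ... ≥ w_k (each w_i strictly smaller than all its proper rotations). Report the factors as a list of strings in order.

["beegg", "afgbdcdedebedbeeb", "acd", "a"]

emit factor 1: 'beegg' (i=0, period=5)
emit factor 2: 'afgbdcdedebedbeeb' (i=5, period=17)
emit factor 3: 'acd' (i=22, period=3)
emit factor 4: 'a' (i=25, period=1)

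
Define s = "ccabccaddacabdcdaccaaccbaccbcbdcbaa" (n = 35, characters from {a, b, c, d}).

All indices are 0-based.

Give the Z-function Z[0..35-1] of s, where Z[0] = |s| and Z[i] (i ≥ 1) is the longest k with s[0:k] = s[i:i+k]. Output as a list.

[35, 1, 0, 0, 3, 1, 0, 0, 0, 0, 1, 0, 0, 0, 1, 0, 0, 3, 1, 0, 0, 2, 1, 0, 0, 2, 1, 0, 1, 0, 0, 1, 0, 0, 0]

Z[0]=35
i=1: i≥r, start 0; Z[1]=1 grow→box=[1,2)
i=2: i≥r, start 0; Z[2]=0
i=3: i≥r, start 0; Z[3]=0
i=4: i≥r, start 0; Z[4]=3 grow→box=[4,7)
i=5: min(r-i=2, Z[1]=1)=1; Z[5]=1
i=6: min(r-i=1, Z[2]=0)=0; Z[6]=0
i=7: i≥r, start 0; Z[7]=0
i=8: i≥r, start 0; Z[8]=0
i=9: i≥r, start 0; Z[9]=0
i=10: i≥r, start 0; Z[10]=1 grow→box=[10,11)
i=11: i≥r, start 0; Z[11]=0
i=12: i≥r, start 0; Z[12]=0
i=13: i≥r, start 0; Z[13]=0
i=14: i≥r, start 0; Z[14]=1 grow→box=[14,15)
i=15: i≥r, start 0; Z[15]=0
i=16: i≥r, start 0; Z[16]=0
i=17: i≥r, start 0; Z[17]=3 grow→box=[17,20)
i=18: min(r-i=2, Z[1]=1)=1; Z[18]=1
i=19: min(r-i=1, Z[2]=0)=0; Z[19]=0
i=20: i≥r, start 0; Z[20]=0
i=21: i≥r, start 0; Z[21]=2 grow→box=[21,23)
i=22: min(r-i=1, Z[1]=1)=1; Z[22]=1
i=23: i≥r, start 0; Z[23]=0
i=24: i≥r, start 0; Z[24]=0
i=25: i≥r, start 0; Z[25]=2 grow→box=[25,27)
i=26: min(r-i=1, Z[1]=1)=1; Z[26]=1
i=27: i≥r, start 0; Z[27]=0
i=28: i≥r, start 0; Z[28]=1 grow→box=[28,29)
i=29: i≥r, start 0; Z[29]=0
i=30: i≥r, start 0; Z[30]=0
i=31: i≥r, start 0; Z[31]=1 grow→box=[31,32)
i=32: i≥r, start 0; Z[32]=0
i=33: i≥r, start 0; Z[33]=0
i=34: i≥r, start 0; Z[34]=0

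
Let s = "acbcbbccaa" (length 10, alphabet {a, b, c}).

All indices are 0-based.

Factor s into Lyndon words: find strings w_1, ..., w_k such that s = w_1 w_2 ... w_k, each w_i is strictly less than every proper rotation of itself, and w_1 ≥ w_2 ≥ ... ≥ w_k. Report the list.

emit factor 1: 'acbcbbcc' (i=0, period=8)
emit factor 2: 'a' (i=8, period=1)
emit factor 3: 'a' (i=9, period=1)

["acbcbbcc", "a", "a"]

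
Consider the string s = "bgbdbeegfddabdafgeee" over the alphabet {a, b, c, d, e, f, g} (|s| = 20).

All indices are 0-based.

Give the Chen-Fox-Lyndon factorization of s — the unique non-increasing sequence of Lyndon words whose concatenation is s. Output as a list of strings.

["bg", "bdbeegfdd", "abdafgeee"]

emit factor 1: 'bg' (i=0, period=2)
emit factor 2: 'bdbeegfdd' (i=2, period=9)
emit factor 3: 'abdafgeee' (i=11, period=9)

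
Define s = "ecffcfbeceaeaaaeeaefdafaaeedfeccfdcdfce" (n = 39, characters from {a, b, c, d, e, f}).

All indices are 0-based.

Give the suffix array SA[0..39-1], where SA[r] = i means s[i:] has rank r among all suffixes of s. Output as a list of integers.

[12, 13, 23, 10, 14, 24, 17, 21, 6, 30, 34, 37, 8, 4, 31, 1, 20, 33, 35, 27, 38, 11, 9, 16, 29, 7, 0, 26, 15, 25, 18, 22, 5, 36, 3, 19, 32, 28, 2]

rank | idx | suffix
   0 |  12 | aaaeeaefdafaaeedfeccfdcdfce
   1 |  13 | aaeeaefdafaaeedfeccfdcdfce
   2 |  23 | aaeedfeccfdcdfce
   3 |  10 | aeaaaeeaefdafaaeedfeccfdcdfce
   4 |  14 | aeeaefdafaaeedfeccfdcdfce
   5 |  24 | aeedfeccfdcdfce
   6 |  17 | aefdafaaeedfeccfdcdfce
   7 |  21 | afaaeedfeccfdcdfce
   8 |   6 | beceaeaaaeeaefdafaaeedfeccfdcdfce
   9 |  30 | ccfdcdfce
  10 |  34 | cdfce
  11 |  37 | ce
  12 |   8 | ceaeaaaeeaefdafaaeedfeccfdcdfce
  13 |   4 | cfbeceaeaaaeeaefdafaaeedfeccfdcdfce
  14 |  31 | cfdcdfce
  15 |   1 | cffcfbeceaeaaaeeaefdafaaeedfeccfdcdfce
  16 |  20 | dafaaeedfeccfdcdfce
  17 |  33 | dcdfce
  18 |  35 | dfce
  19 |  27 | dfeccfdcdfce
  20 |  38 | e
  21 |  11 | eaaaeeaefdafaaeedfeccfdcdfce
  22 |   9 | eaeaaaeeaefdafaaeedfeccfdcdfce
  23 |  16 | eaefdafaaeedfeccfdcdfce
  24 |  29 | eccfdcdfce
  25 |   7 | eceaeaaaeeaefdafaaeedfeccfdcdfce
  26 |   0 | ecffcfbeceaeaaaeeaefdafaaeedfeccfdcdfce
  27 |  26 | edfeccfdcdfce
  28 |  15 | eeaefdafaaeedfeccfdcdfce
  29 |  25 | eedfeccfdcdfce
  30 |  18 | efdafaaeedfeccfdcdfce
  31 |  22 | faaeedfeccfdcdfce
  32 |   5 | fbeceaeaaaeeaefdafaaeedfeccfdcdfce
  33 |  36 | fce
  34 |   3 | fcfbeceaeaaaeeaefdafaaeedfeccfdcdfce
  35 |  19 | fdafaaeedfeccfdcdfce
  36 |  32 | fdcdfce
  37 |  28 | feccfdcdfce
  38 |   2 | ffcfbeceaeaaaeeaefdafaaeedfeccfdcdfce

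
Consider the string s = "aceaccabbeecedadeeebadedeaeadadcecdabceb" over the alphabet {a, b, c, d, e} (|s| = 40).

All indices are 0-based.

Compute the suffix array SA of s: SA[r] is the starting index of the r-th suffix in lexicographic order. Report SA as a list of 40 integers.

rank | idx | suffix
   0 |   6 | abbeecedadeeebadedeaeadadcecdabceb
   1 |  35 | abceb
   2 |   3 | accabbeecedadeeebadedeaeadadcecdabceb
   3 |   0 | aceaccabbeecedadeeebadedeaeadadcecdabceb
   4 |  27 | adadcecdabceb
   5 |  29 | adcecdabceb
   6 |  20 | adedeaeadadcecdabceb
   7 |  14 | adeeebadedeaeadadcecdabceb
   8 |  25 | aeadadcecdabceb
   9 |  39 | b
  10 |  19 | badedeaeadadcecdabceb
  11 |   7 | bbeecedadeeebadedeaeadadcecdabceb
  12 |  36 | bceb
  13 |   8 | beecedadeeebadedeaeadadcecdabceb
  14 |   5 | cabbeecedadeeebadedeaeadadcecdabceb
  15 |   4 | ccabbeecedadeeebadedeaeadadcecdabceb
  16 |  33 | cdabceb
  17 |   1 | ceaccabbeecedadeeebadedeaeadadcecdabceb
  18 |  37 | ceb
  19 |  31 | cecdabceb
  20 |  11 | cedadeeebadedeaeadadcecdabceb
  21 |  34 | dabceb
  22 |  28 | dadcecdabceb
  23 |  13 | dadeeebadedeaeadadcecdabceb
  24 |  30 | dcecdabceb
  25 |  23 | deaeadadcecdabceb
  26 |  21 | dedeaeadadcecdabceb
  27 |  15 | deeebadedeaeadadcecdabceb
  28 |   2 | eaccabbeecedadeeebadedeaeadadcecdabceb
  29 |  26 | eadadcecdabceb
  30 |  24 | eaeadadcecdabceb
  31 |  38 | eb
  32 |  18 | ebadedeaeadadcecdabceb
  33 |  32 | ecdabceb
  34 |  10 | ecedadeeebadedeaeadadcecdabceb
  35 |  12 | edadeeebadedeaeadadcecdabceb
  36 |  22 | edeaeadadcecdabceb
  37 |  17 | eebadedeaeadadcecdabceb
  38 |   9 | eecedadeeebadedeaeadadcecdabceb
  39 |  16 | eeebadedeaeadadcecdabceb

[6, 35, 3, 0, 27, 29, 20, 14, 25, 39, 19, 7, 36, 8, 5, 4, 33, 1, 37, 31, 11, 34, 28, 13, 30, 23, 21, 15, 2, 26, 24, 38, 18, 32, 10, 12, 22, 17, 9, 16]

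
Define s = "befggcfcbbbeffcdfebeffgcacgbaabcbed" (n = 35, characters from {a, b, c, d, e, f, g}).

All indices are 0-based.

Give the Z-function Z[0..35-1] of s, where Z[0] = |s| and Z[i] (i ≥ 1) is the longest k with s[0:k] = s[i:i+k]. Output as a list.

Z[0]=35
i=1: i≥r, start 0; Z[1]=0
i=2: i≥r, start 0; Z[2]=0
i=3: i≥r, start 0; Z[3]=0
i=4: i≥r, start 0; Z[4]=0
i=5: i≥r, start 0; Z[5]=0
i=6: i≥r, start 0; Z[6]=0
i=7: i≥r, start 0; Z[7]=0
i=8: i≥r, start 0; Z[8]=1 grow→box=[8,9)
i=9: i≥r, start 0; Z[9]=1 grow→box=[9,10)
i=10: i≥r, start 0; Z[10]=3 grow→box=[10,13)
i=11: min(r-i=2, Z[1]=0)=0; Z[11]=0
i=12: min(r-i=1, Z[2]=0)=0; Z[12]=0
i=13: i≥r, start 0; Z[13]=0
i=14: i≥r, start 0; Z[14]=0
i=15: i≥r, start 0; Z[15]=0
i=16: i≥r, start 0; Z[16]=0
i=17: i≥r, start 0; Z[17]=0
i=18: i≥r, start 0; Z[18]=3 grow→box=[18,21)
i=19: min(r-i=2, Z[1]=0)=0; Z[19]=0
i=20: min(r-i=1, Z[2]=0)=0; Z[20]=0
i=21: i≥r, start 0; Z[21]=0
i=22: i≥r, start 0; Z[22]=0
i=23: i≥r, start 0; Z[23]=0
i=24: i≥r, start 0; Z[24]=0
i=25: i≥r, start 0; Z[25]=0
i=26: i≥r, start 0; Z[26]=0
i=27: i≥r, start 0; Z[27]=1 grow→box=[27,28)
i=28: i≥r, start 0; Z[28]=0
i=29: i≥r, start 0; Z[29]=0
i=30: i≥r, start 0; Z[30]=1 grow→box=[30,31)
i=31: i≥r, start 0; Z[31]=0
i=32: i≥r, start 0; Z[32]=2 grow→box=[32,34)
i=33: min(r-i=1, Z[1]=0)=0; Z[33]=0
i=34: i≥r, start 0; Z[34]=0

[35, 0, 0, 0, 0, 0, 0, 0, 1, 1, 3, 0, 0, 0, 0, 0, 0, 0, 3, 0, 0, 0, 0, 0, 0, 0, 0, 1, 0, 0, 1, 0, 2, 0, 0]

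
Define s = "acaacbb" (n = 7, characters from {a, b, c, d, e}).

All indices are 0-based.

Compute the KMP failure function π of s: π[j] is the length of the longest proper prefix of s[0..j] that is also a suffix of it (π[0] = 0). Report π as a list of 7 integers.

[0, 0, 1, 1, 2, 0, 0]

π[0] = 0
j=1 s[j]='c': π[1]=0 (border '')
j=2 s[j]='a': π[2]=1 (border 'a')
j=3 s[j]='a': k: 1→0; π[3]=1 (border 'a')
j=4 s[j]='c': π[4]=2 (border 'ac')
j=5 s[j]='b': k: 2→0; π[5]=0 (border '')
j=6 s[j]='b': π[6]=0 (border '')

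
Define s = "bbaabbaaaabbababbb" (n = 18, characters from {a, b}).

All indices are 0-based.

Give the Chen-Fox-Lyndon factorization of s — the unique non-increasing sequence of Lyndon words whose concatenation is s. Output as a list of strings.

["b", "b", "aabb", "aaaabbababbb"]

emit factor 1: 'b' (i=0, period=1)
emit factor 2: 'b' (i=1, period=1)
emit factor 3: 'aabb' (i=2, period=4)
emit factor 4: 'aaaabbababbb' (i=6, period=12)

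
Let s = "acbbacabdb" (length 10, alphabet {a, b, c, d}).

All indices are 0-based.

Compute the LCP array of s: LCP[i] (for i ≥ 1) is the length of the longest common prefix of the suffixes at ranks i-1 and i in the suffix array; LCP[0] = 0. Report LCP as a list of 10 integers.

rank→(start, suffix):
  0 → (6, 'abdb')
  1 → (4, 'acabdb')
  2 → (0, 'acbbacabdb')
  3 → (9, 'b')
  4 → (3, 'bacabdb')
  5 → (2, 'bbacabdb')
  6 → (7, 'bdb')
  7 → (5, 'cabdb')
  8 → (1, 'cbbacabdb')
  9 → (8, 'db')

SA = [6, 4, 0, 9, 3, 2, 7, 5, 1, 8]
i: (SA[i-1],SA[i]) lcp shared
  1: (6,4) 1 'a'
  2: (4,0) 2 'ac'
  3: (0,9) 0 ''
  4: (9,3) 1 'b'
  5: (3,2) 1 'b'
  6: (2,7) 1 'b'
  7: (7,5) 0 ''
  8: (5,1) 1 'c'
  9: (1,8) 0 ''

[0, 1, 2, 0, 1, 1, 1, 0, 1, 0]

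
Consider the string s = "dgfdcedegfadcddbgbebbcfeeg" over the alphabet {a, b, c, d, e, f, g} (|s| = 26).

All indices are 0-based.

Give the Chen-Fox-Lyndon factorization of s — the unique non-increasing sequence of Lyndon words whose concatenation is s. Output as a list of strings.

["dgf", "d", "cedegf", "adcddbgbebbcfeeg"]

emit factor 1: 'dgf' (i=0, period=3)
emit factor 2: 'd' (i=3, period=1)
emit factor 3: 'cedegf' (i=4, period=6)
emit factor 4: 'adcddbgbebbcfeeg' (i=10, period=16)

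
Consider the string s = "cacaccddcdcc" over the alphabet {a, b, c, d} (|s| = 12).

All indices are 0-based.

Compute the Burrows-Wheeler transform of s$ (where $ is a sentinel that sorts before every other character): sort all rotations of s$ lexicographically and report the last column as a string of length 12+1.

cccc$adadccdc

rank  rotation       last
    0  $cacaccddcdcc  c
    1  acaccddcdcc$c  c
    2  accddcdcc$cac  c
    3  c$cacaccddcdc  c
    4  cacaccddcdcc$  $
    5  caccddcdcc$ca  a
    6  cc$cacaccddcd  d
    7  ccddcdcc$caca  a
    8  cdcc$cacaccdd  d
    9  cddcdcc$cacac  c
   10  dcc$cacaccddc  c
   11  dcdcc$cacaccd  d
   12  ddcdcc$cacacc  c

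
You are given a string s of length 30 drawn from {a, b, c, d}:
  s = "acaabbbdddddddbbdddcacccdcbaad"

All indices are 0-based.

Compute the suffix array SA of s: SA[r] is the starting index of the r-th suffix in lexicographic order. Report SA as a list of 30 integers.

sorted suffixes:
  #0 SA[0]=2  'aabbbdddddddbbdddcacccdcbaad'
  #1 SA[1]=27  'aad'
  #2 SA[2]=3  'abbbdddddddbbdddcacccdcbaad'
  #3 SA[3]=0  'acaabbbdddddddbbdddcacccdcbaad'
  #4 SA[4]=20  'acccdcbaad'
  #5 SA[5]=28  'ad'
  #6 SA[6]=26  'baad'
  #7 SA[7]=4  'bbbdddddddbbdddcacccdcbaad'
  #8 SA[8]=14  'bbdddcacccdcbaad'
  #9 SA[9]=5  'bbdddddddbbdddcacccdcbaad'
  #10 SA[10]=15  'bdddcacccdcbaad'
  #11 SA[11]=6  'bdddddddbbdddcacccdcbaad'
  #12 SA[12]=1  'caabbbdddddddbbdddcacccdcbaad'
  #13 SA[13]=19  'cacccdcbaad'
  #14 SA[14]=25  'cbaad'
  #15 SA[15]=21  'cccdcbaad'
  #16 SA[16]=22  'ccdcbaad'
  #17 SA[17]=23  'cdcbaad'
  #18 SA[18]=29  'd'
  #19 SA[19]=13  'dbbdddcacccdcbaad'
  #20 SA[20]=18  'dcacccdcbaad'
  #21 SA[21]=24  'dcbaad'
  #22 SA[22]=12  'ddbbdddcacccdcbaad'
  #23 SA[23]=17  'ddcacccdcbaad'
  #24 SA[24]=11  'dddbbdddcacccdcbaad'
  #25 SA[25]=16  'dddcacccdcbaad'
  #26 SA[26]=10  'ddddbbdddcacccdcbaad'
  #27 SA[27]=9  'dddddbbdddcacccdcbaad'
  #28 SA[28]=8  'ddddddbbdddcacccdcbaad'
  #29 SA[29]=7  'dddddddbbdddcacccdcbaad'

[2, 27, 3, 0, 20, 28, 26, 4, 14, 5, 15, 6, 1, 19, 25, 21, 22, 23, 29, 13, 18, 24, 12, 17, 11, 16, 10, 9, 8, 7]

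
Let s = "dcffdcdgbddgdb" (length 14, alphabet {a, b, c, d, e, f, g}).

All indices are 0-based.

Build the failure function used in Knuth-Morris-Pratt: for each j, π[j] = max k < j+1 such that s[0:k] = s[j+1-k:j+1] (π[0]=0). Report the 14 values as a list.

π[0] = 0
j=1 s[j]='c': π[1]=0 (border '')
j=2 s[j]='f': π[2]=0 (border '')
j=3 s[j]='f': π[3]=0 (border '')
j=4 s[j]='d': π[4]=1 (border 'd')
j=5 s[j]='c': π[5]=2 (border 'dc')
j=6 s[j]='d': k: 2→0; π[6]=1 (border 'd')
j=7 s[j]='g': k: 1→0; π[7]=0 (border '')
j=8 s[j]='b': π[8]=0 (border '')
j=9 s[j]='d': π[9]=1 (border 'd')
j=10 s[j]='d': k: 1→0; π[10]=1 (border 'd')
j=11 s[j]='g': k: 1→0; π[11]=0 (border '')
j=12 s[j]='d': π[12]=1 (border 'd')
j=13 s[j]='b': k: 1→0; π[13]=0 (border '')

[0, 0, 0, 0, 1, 2, 1, 0, 0, 1, 1, 0, 1, 0]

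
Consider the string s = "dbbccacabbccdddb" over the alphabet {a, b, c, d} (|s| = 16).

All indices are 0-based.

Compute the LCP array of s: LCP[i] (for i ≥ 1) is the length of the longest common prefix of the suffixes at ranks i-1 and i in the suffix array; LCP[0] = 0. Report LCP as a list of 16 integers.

[0, 1, 0, 1, 4, 1, 3, 0, 2, 1, 2, 1, 0, 2, 1, 2]

sorted suffixes:
  #0 SA[0]=7  'abbccdddb'
  #1 SA[1]=5  'acabbccdddb'
  #2 SA[2]=15  'b'
  #3 SA[3]=1  'bbccacabbccdddb'
  #4 SA[4]=8  'bbccdddb'
  #5 SA[5]=2  'bccacabbccdddb'
  #6 SA[6]=9  'bccdddb'
  #7 SA[7]=6  'cabbccdddb'
  #8 SA[8]=4  'cacabbccdddb'
  #9 SA[9]=3  'ccacabbccdddb'
  #10 SA[10]=10  'ccdddb'
  #11 SA[11]=11  'cdddb'
  #12 SA[12]=14  'db'
  #13 SA[13]=0  'dbbccacabbccdddb'
  #14 SA[14]=13  'ddb'
  #15 SA[15]=12  'dddb'

SA = [7, 5, 15, 1, 8, 2, 9, 6, 4, 3, 10, 11, 14, 0, 13, 12]
rank  pair      lcp
   1  s[7:],s[5:]  1  'a'
   2  s[5:],s[15:]  0  ''
   3  s[15:],s[1:]  1  'b'
   4  s[1:],s[8:]  4  'bbcc'
   5  s[8:],s[2:]  1  'b'
   6  s[2:],s[9:]  3  'bcc'
   7  s[9:],s[6:]  0  ''
   8  s[6:],s[4:]  2  'ca'
   9  s[4:],s[3:]  1  'c'
  10  s[3:],s[10:]  2  'cc'
  11  s[10:],s[11:]  1  'c'
  12  s[11:],s[14:]  0  ''
  13  s[14:],s[0:]  2  'db'
  14  s[0:],s[13:]  1  'd'
  15  s[13:],s[12:]  2  'dd'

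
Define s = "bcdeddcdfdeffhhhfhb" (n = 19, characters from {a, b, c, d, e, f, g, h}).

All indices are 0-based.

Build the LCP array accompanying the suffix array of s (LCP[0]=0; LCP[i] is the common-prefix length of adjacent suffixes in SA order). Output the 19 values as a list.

[0, 1, 0, 2, 0, 1, 1, 2, 1, 0, 1, 0, 1, 1, 2, 0, 1, 1, 2]

rank | idx | suffix
   0 |  18 | b
   1 |   0 | bcdeddcdfdeffhhhfhb
   2 |   1 | cdeddcdfdeffhhhfhb
   3 |   6 | cdfdeffhhhfhb
   4 |   5 | dcdfdeffhhhfhb
   5 |   4 | ddcdfdeffhhhfhb
   6 |   2 | deddcdfdeffhhhfhb
   7 |   9 | deffhhhfhb
   8 |   7 | dfdeffhhhfhb
   9 |   3 | eddcdfdeffhhhfhb
  10 |  10 | effhhhfhb
  11 |   8 | fdeffhhhfhb
  12 |  11 | ffhhhfhb
  13 |  16 | fhb
  14 |  12 | fhhhfhb
  15 |  17 | hb
  16 |  15 | hfhb
  17 |  14 | hhfhb
  18 |  13 | hhhfhb

SA = [18, 0, 1, 6, 5, 4, 2, 9, 7, 3, 10, 8, 11, 16, 12, 17, 15, 14, 13]
[i] adj suffixes → lcp
  [1] 18/0 → 1 ('b')
  [2] 0/1 → 0 ('')
  [3] 1/6 → 2 ('cd')
  [4] 6/5 → 0 ('')
  [5] 5/4 → 1 ('d')
  [6] 4/2 → 1 ('d')
  [7] 2/9 → 2 ('de')
  [8] 9/7 → 1 ('d')
  [9] 7/3 → 0 ('')
  [10] 3/10 → 1 ('e')
  [11] 10/8 → 0 ('')
  [12] 8/11 → 1 ('f')
  [13] 11/16 → 1 ('f')
  [14] 16/12 → 2 ('fh')
  [15] 12/17 → 0 ('')
  [16] 17/15 → 1 ('h')
  [17] 15/14 → 1 ('h')
  [18] 14/13 → 2 ('hh')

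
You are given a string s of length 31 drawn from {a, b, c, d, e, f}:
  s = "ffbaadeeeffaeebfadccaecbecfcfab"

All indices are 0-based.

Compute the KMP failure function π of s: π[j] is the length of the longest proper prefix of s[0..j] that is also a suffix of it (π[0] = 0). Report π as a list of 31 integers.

[0, 1, 0, 0, 0, 0, 0, 0, 0, 1, 2, 0, 0, 0, 0, 1, 0, 0, 0, 0, 0, 0, 0, 0, 0, 0, 1, 0, 1, 0, 0]

π[0] = 0
j=1 s[j]='f': π[1]=1 (border 'f')
j=2 s[j]='b': k: 1→0; π[2]=0 (border '')
j=3 s[j]='a': π[3]=0 (border '')
j=4 s[j]='a': π[4]=0 (border '')
j=5 s[j]='d': π[5]=0 (border '')
j=6 s[j]='e': π[6]=0 (border '')
j=7 s[j]='e': π[7]=0 (border '')
j=8 s[j]='e': π[8]=0 (border '')
j=9 s[j]='f': π[9]=1 (border 'f')
j=10 s[j]='f': π[10]=2 (border 'ff')
j=11 s[j]='a': k: 2→1→0; π[11]=0 (border '')
j=12 s[j]='e': π[12]=0 (border '')
j=13 s[j]='e': π[13]=0 (border '')
j=14 s[j]='b': π[14]=0 (border '')
j=15 s[j]='f': π[15]=1 (border 'f')
j=16 s[j]='a': k: 1→0; π[16]=0 (border '')
j=17 s[j]='d': π[17]=0 (border '')
j=18 s[j]='c': π[18]=0 (border '')
j=19 s[j]='c': π[19]=0 (border '')
j=20 s[j]='a': π[20]=0 (border '')
j=21 s[j]='e': π[21]=0 (border '')
j=22 s[j]='c': π[22]=0 (border '')
j=23 s[j]='b': π[23]=0 (border '')
j=24 s[j]='e': π[24]=0 (border '')
j=25 s[j]='c': π[25]=0 (border '')
j=26 s[j]='f': π[26]=1 (border 'f')
j=27 s[j]='c': k: 1→0; π[27]=0 (border '')
j=28 s[j]='f': π[28]=1 (border 'f')
j=29 s[j]='a': k: 1→0; π[29]=0 (border '')
j=30 s[j]='b': π[30]=0 (border '')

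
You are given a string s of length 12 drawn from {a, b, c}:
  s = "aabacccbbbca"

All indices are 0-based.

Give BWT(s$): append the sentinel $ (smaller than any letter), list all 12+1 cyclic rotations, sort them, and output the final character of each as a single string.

ac$abacbbbcca

rank  rotation       last
    0  $aabacccbbbca  a
    1  a$aabacccbbbc  c
    2  aabacccbbbca$  $
    3  abacccbbbca$a  a
    4  acccbbbca$aab  b
    5  bacccbbbca$aa  a
    6  bbbca$aabaccc  c
    7  bbca$aabacccb  b
    8  bca$aabacccbb  b
    9  ca$aabacccbbb  b
   10  cbbbca$aabacc  c
   11  ccbbbca$aabac  c
   12  cccbbbca$aaba  a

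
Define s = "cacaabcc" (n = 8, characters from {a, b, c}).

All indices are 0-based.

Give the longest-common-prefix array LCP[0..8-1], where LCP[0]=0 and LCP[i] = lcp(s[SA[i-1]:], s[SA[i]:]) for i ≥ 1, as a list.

[0, 1, 1, 0, 0, 1, 2, 1]

rank→(start, suffix):
  0 → (3, 'aabcc')
  1 → (4, 'abcc')
  2 → (1, 'acaabcc')
  3 → (5, 'bcc')
  4 → (7, 'c')
  5 → (2, 'caabcc')
  6 → (0, 'cacaabcc')
  7 → (6, 'cc')

SA = [3, 4, 1, 5, 7, 2, 0, 6]
rank  pair      lcp
   1  s[3:],s[4:]  1  'a'
   2  s[4:],s[1:]  1  'a'
   3  s[1:],s[5:]  0  ''
   4  s[5:],s[7:]  0  ''
   5  s[7:],s[2:]  1  'c'
   6  s[2:],s[0:]  2  'ca'
   7  s[0:],s[6:]  1  'c'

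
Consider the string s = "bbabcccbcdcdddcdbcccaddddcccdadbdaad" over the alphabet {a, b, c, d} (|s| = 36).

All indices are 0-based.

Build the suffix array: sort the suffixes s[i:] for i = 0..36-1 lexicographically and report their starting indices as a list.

[33, 2, 34, 29, 20, 1, 0, 16, 3, 7, 31, 19, 6, 18, 5, 17, 4, 25, 26, 27, 14, 8, 10, 35, 32, 28, 15, 30, 24, 13, 9, 23, 12, 22, 11, 21]

sorted suffixes:
  #0 SA[0]=33  'aad'
  #1 SA[1]=2  'abcccbcdcdddcdbcccaddddcccdadbdaad'
  #2 SA[2]=34  'ad'
  #3 SA[3]=29  'adbdaad'
  #4 SA[4]=20  'addddcccdadbdaad'
  #5 SA[5]=1  'babcccbcdcdddcdbcccaddddcccdadbdaad'
  #6 SA[6]=0  'bbabcccbcdcdddcdbcccaddddcccdadbdaad'
  #7 SA[7]=16  'bcccaddddcccdadbdaad'
  #8 SA[8]=3  'bcccbcdcdddcdbcccaddddcccdadbdaad'
  #9 SA[9]=7  'bcdcdddcdbcccaddddcccdadbdaad'
  #10 SA[10]=31  'bdaad'
  #11 SA[11]=19  'caddddcccdadbdaad'
  #12 SA[12]=6  'cbcdcdddcdbcccaddddcccdadbdaad'
  #13 SA[13]=18  'ccaddddcccdadbdaad'
  #14 SA[14]=5  'ccbcdcdddcdbcccaddddcccdadbdaad'
  #15 SA[15]=17  'cccaddddcccdadbdaad'
  #16 SA[16]=4  'cccbcdcdddcdbcccaddddcccdadbdaad'
  #17 SA[17]=25  'cccdadbdaad'
  #18 SA[18]=26  'ccdadbdaad'
  #19 SA[19]=27  'cdadbdaad'
  #20 SA[20]=14  'cdbcccaddddcccdadbdaad'
  #21 SA[21]=8  'cdcdddcdbcccaddddcccdadbdaad'
  #22 SA[22]=10  'cdddcdbcccaddddcccdadbdaad'
  #23 SA[23]=35  'd'
  #24 SA[24]=32  'daad'
  #25 SA[25]=28  'dadbdaad'
  #26 SA[26]=15  'dbcccaddddcccdadbdaad'
  #27 SA[27]=30  'dbdaad'
  #28 SA[28]=24  'dcccdadbdaad'
  #29 SA[29]=13  'dcdbcccaddddcccdadbdaad'
  #30 SA[30]=9  'dcdddcdbcccaddddcccdadbdaad'
  #31 SA[31]=23  'ddcccdadbdaad'
  #32 SA[32]=12  'ddcdbcccaddddcccdadbdaad'
  #33 SA[33]=22  'dddcccdadbdaad'
  #34 SA[34]=11  'dddcdbcccaddddcccdadbdaad'
  #35 SA[35]=21  'ddddcccdadbdaad'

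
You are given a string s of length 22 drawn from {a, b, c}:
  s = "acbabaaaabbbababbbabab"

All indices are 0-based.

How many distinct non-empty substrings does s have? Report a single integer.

193

rank | idx | suffix
   0 |   5 | aaaabbbababbbabab
   1 |   6 | aaabbbababbbabab
   2 |   7 | aabbbababbbabab
   3 |  20 | ab
   4 |   3 | abaaaabbbababbbabab
   5 |  18 | abab
   6 |  12 | ababbbabab
   7 |  14 | abbbabab
   8 |   8 | abbbababbbabab
   9 |   0 | acbabaaaabbbababbbabab
  10 |  21 | b
  11 |   4 | baaaabbbababbbabab
  12 |  19 | bab
  13 |   2 | babaaaabbbababbbabab
  14 |  17 | babab
  15 |  11 | bababbbabab
  16 |  13 | babbbabab
  17 |  16 | bbabab
  18 |  10 | bbababbbabab
  19 |  15 | bbbabab
  20 |   9 | bbbababbbabab
  21 |   1 | cbabaaaabbbababbbabab

SA = [5, 6, 7, 20, 3, 18, 12, 14, 8, 0, 21, 4, 19, 2, 17, 11, 13, 16, 10, 15, 9, 1]
i: (SA[i-1],SA[i]) lcp shared
  1: (5,6) 3 'aaa'
  2: (6,7) 2 'aa'
  3: (7,20) 1 'a'
  4: (20,3) 2 'ab'
  5: (3,18) 3 'aba'
  6: (18,12) 4 'abab'
  7: (12,14) 2 'ab'
  8: (14,8) 8 'abbbabab'
  9: (8,0) 1 'a'
  10: (0,21) 0 ''
  11: (21,4) 1 'b'
  12: (4,19) 2 'ba'
  13: (19,2) 3 'bab'
  14: (2,17) 4 'baba'
  15: (17,11) 5 'babab'
  16: (11,13) 3 'bab'
  17: (13,16) 1 'b'
  18: (16,10) 6 'bbabab'
  19: (10,15) 2 'bb'
  20: (15,9) 7 'bbbabab'
  21: (9,1) 0 ''

n(n+1)/2 = 22·23/2 = 253
Σ LCP = 0 + 3 + 2 + 1 + 2 + 3 + 4 + 2 + 8 + 1 + 0 + 1 + 2 + 3 + 4 + 5 + 3 + 1 + 6 + 2 + 7 + 0 = 60
distinct = 253 − 60 = 193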